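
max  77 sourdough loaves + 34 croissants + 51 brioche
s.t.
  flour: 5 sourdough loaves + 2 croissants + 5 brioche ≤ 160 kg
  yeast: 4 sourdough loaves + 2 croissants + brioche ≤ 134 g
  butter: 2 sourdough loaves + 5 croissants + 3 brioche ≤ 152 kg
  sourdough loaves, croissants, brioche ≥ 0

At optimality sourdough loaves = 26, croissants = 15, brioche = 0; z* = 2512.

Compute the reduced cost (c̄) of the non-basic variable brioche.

-2

Check each constraint at x*: flour 160/160 (tight); yeast 134/134 (tight); butter 127/152 (slack 25).
By complementary slackness, y = 0 for the non-binding constraint.
Dual feasibility on the basic columns requires 5·y_flour + 4·y_yeast = 77, 2·y_flour + 2·y_yeast = 34.
This yields shadow prices y_flour = 9, y_yeast = 8.
Reduced cost of brioche: c₃ − yᵀa₃ = 51 − (9·5 + 8·1) = 51 − 53 = -2.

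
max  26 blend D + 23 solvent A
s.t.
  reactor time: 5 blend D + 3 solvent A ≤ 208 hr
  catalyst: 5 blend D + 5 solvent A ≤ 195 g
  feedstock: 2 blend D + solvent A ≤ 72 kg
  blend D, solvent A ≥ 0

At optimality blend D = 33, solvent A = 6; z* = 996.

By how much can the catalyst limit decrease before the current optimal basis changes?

Binding constraints: catalyst, feedstock. The basis is B = [[5,5],[2,1]] with det -5.
Per unit decrease in catalyst, x* moves by d = (0.2, -0.4).
The basis stays optimal until solvent A reaches 0; allowable decrease = 15 g.

15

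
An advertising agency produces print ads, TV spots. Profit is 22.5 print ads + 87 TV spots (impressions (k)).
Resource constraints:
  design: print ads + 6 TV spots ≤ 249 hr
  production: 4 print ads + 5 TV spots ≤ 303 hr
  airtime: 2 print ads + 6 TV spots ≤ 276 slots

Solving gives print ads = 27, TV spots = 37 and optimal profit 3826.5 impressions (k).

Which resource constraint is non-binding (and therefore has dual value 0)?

production

design: 249/249 (binding)
production: 293/303 (slack 10)
airtime: 276/276 (binding)
By complementary slackness, a constraint with positive slack has shadow price 0 → production.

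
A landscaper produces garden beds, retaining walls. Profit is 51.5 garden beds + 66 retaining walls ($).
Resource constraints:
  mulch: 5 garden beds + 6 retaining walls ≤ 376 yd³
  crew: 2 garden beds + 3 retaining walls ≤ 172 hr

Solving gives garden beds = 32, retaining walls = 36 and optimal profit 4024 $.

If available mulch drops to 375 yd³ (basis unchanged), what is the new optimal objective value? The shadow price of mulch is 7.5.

4016.5

Δb = -1, so new z* = 4024 + (7.5)·(-1) = 4024 − 7.5 = 4016.5.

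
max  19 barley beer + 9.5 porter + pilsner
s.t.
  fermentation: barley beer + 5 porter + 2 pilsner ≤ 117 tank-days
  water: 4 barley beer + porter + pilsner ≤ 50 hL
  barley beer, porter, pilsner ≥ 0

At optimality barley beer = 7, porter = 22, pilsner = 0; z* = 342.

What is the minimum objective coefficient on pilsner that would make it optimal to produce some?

6.5

Both fermentation and water are binding at x*.
The binding rows give the dual system: 1·y_fermentation + 4·y_water = 19 and 5·y_fermentation + 1·y_water = 9.5.
Solving: y_fermentation = 1, y_water = 4.5.
pilsner enters the basis when its profit ≥ yᵀa₃ = 1·2 + 4.5·1 = 6.5.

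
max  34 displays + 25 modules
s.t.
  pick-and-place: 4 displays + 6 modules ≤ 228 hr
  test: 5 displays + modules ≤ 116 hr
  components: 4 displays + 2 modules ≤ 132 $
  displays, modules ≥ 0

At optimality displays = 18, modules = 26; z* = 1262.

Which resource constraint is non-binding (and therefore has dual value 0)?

pick-and-place: 228/228 (binding)
test: 116/116 (binding)
components: 124/132 (slack 8)
By complementary slackness, a constraint with positive slack has shadow price 0 → components.

components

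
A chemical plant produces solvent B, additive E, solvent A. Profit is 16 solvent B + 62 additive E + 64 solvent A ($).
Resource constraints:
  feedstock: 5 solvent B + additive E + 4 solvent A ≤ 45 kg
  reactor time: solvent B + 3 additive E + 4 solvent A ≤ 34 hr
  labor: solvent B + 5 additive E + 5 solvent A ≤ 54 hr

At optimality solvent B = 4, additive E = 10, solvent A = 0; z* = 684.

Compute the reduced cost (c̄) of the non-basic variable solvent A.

-7

At the optimum: feedstock uses 30 of 45 (slack = 15); reactor time uses 34 of 34 (binding); labor uses 54 of 54 (binding).
Slack constraints have shadow price 0 (complementary slackness).
The binding rows give the dual system: 1·y_reactor time + 1·y_labor = 16 and 3·y_reactor time + 5·y_labor = 62.
This yields shadow prices y_reactor time = 9, y_labor = 7.
Reduced cost of solvent A: c₃ − yᵀa₃ = 64 − (9·4 + 7·5) = 64 − 71 = -7.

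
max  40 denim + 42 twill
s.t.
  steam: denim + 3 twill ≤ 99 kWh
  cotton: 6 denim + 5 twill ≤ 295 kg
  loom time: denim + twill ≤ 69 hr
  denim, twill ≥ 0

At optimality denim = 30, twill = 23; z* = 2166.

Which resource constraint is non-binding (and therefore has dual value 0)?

steam: 99/99 (binding)
cotton: 295/295 (binding)
loom time: 53/69 (slack 16)
By complementary slackness, a constraint with positive slack has shadow price 0 → loom time.

loom time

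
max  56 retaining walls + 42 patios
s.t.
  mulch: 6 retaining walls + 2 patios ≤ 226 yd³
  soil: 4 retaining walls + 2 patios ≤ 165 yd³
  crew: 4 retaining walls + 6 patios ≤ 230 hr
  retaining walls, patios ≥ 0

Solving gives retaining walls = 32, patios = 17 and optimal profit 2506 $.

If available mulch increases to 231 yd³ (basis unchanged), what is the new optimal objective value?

At the optimum: mulch uses 226 of 226 (binding); soil uses 162 of 165 (slack = 3); crew uses 230 of 230 (binding).
By complementary slackness, y = 0 for the non-binding constraint.
From A_Bᵀ y = c: 6·y_mulch + 4·y_crew = 56; 2·y_mulch + 6·y_crew = 42.
Solving: y_mulch = 6, y_crew = 5.
Δz = y_mulch·Δb = 6 × (5) = 30, so new z* = 2506 + 30 = 2536.

2536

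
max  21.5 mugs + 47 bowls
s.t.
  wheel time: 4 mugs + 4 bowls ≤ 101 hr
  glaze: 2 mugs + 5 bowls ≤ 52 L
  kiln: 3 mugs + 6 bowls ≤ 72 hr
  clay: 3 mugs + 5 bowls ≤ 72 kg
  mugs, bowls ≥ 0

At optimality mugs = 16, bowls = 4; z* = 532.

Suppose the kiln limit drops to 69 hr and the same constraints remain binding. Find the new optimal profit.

518.5

Binding: glaze and kiln. Non-binding: wheel time (21 unused), clay (4 unused).
By complementary slackness, y = 0 for the non-binding constraints.
Dual feasibility on the basic columns requires 2·y_glaze + 3·y_kiln = 21.5, 5·y_glaze + 6·y_kiln = 47.
This yields shadow prices y_glaze = 4, y_kiln = 4.5.
Δz = y_kiln·Δb = 4.5 × (-3) = -13.5, so new z* = 532 − 13.5 = 518.5.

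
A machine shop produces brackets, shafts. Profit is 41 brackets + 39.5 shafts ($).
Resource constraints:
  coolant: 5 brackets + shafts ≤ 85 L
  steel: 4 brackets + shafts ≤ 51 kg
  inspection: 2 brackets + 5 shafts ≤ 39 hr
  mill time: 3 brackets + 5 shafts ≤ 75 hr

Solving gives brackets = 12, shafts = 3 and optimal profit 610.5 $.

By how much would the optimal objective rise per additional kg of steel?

7

Binding: steel and inspection. Non-binding: coolant (22 unused), mill time (24 unused).
By complementary slackness, y = 0 for the non-binding constraints.
The binding rows give the dual system: 4·y_steel + 2·y_inspection = 41 and 1·y_steel + 5·y_inspection = 39.5.
→ y_steel = 7 and y_inspection = 6.5.
Shadow price of steel = 7.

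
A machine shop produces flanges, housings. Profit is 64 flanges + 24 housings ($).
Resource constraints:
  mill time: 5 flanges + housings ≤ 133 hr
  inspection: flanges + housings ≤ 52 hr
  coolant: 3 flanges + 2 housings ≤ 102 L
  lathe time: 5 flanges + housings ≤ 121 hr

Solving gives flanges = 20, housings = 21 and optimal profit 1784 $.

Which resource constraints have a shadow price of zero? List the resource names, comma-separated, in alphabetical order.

mill time: 121/133 (slack 12)
inspection: 41/52 (slack 11)
coolant: 102/102 (binding)
lathe time: 121/121 (binding)
By complementary slackness, a constraint with positive slack has shadow price 0 → inspection, mill time.

inspection, mill time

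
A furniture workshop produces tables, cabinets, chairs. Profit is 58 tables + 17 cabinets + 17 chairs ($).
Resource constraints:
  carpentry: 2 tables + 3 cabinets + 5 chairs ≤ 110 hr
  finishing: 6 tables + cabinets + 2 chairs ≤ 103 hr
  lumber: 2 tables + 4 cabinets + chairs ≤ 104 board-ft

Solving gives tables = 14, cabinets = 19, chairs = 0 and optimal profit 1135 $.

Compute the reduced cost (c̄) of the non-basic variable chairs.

At the optimum: carpentry uses 85 of 110 (slack = 25); finishing uses 103 of 103 (binding); lumber uses 104 of 104 (binding).
By complementary slackness, y = 0 for the non-binding constraint.
Dual feasibility on the basic columns requires 6·y_finishing + 2·y_lumber = 58, 1·y_finishing + 4·y_lumber = 17.
This yields shadow prices y_finishing = 9, y_lumber = 2.
Reduced cost of chairs: c₃ − yᵀa₃ = 17 − (9·2 + 2·1) = 17 − 20 = -3.

-3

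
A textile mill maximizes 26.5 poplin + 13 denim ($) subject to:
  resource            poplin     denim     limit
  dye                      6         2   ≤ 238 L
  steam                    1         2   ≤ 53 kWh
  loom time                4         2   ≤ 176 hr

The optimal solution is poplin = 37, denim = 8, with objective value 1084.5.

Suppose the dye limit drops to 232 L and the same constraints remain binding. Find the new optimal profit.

1060.5

Check each constraint at x*: dye 238/238 (tight); steam 53/53 (tight); loom time 164/176 (slack 12).
Since loom time is not tight, its dual is 0.
The binding rows give the dual system: 6·y_dye + 1·y_steam = 26.5 and 2·y_dye + 2·y_steam = 13.
This yields shadow prices y_dye = 4, y_steam = 2.5.
Δz = y_dye·Δb = 4 × (-6) = -24, so new z* = 1084.5 − 24 = 1060.5.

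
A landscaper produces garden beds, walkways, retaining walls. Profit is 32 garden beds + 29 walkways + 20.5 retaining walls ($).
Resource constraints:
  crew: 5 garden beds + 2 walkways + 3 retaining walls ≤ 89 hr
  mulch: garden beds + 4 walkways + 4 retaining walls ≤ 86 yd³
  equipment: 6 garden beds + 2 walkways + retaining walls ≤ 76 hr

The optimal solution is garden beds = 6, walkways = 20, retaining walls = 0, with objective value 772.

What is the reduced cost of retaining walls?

-4

Binding: mulch and equipment. Non-binding: crew (19 unused).
Slack constraints have shadow price 0 (complementary slackness).
Dual feasibility on the basic columns requires 1·y_mulch + 6·y_equipment = 32, 4·y_mulch + 2·y_equipment = 29.
Solving: y_mulch = 5, y_equipment = 4.5.
Reduced cost of retaining walls: c₃ − yᵀa₃ = 20.5 − (5·4 + 4.5·1) = 20.5 − 24.5 = -4.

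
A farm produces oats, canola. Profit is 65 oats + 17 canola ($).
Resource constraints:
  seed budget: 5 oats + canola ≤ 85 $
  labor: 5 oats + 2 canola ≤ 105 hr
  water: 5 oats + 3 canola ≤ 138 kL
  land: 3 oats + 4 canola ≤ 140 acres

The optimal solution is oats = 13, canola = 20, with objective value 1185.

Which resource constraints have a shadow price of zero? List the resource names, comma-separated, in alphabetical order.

seed budget: 85/85 (binding)
labor: 105/105 (binding)
water: 125/138 (slack 13)
land: 119/140 (slack 21)
By complementary slackness, a constraint with positive slack has shadow price 0 → land, water.

land, water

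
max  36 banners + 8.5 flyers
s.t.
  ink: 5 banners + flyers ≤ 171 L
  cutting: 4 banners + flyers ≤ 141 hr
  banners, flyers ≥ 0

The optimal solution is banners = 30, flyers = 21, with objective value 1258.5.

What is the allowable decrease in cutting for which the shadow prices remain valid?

4.2

Binding constraints: ink, cutting. The basis is B = [[5,1],[4,1]] with det 1.
Per unit decrease in cutting, x* moves by d = (1, -5).
The basis stays optimal until flyers reaches 0; allowable decrease = 4.2 hr.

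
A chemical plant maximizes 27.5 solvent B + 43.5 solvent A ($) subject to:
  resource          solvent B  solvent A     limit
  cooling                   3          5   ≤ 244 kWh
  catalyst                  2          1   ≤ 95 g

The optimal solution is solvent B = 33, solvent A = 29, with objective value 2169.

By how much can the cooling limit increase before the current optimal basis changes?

231

Binding constraints: cooling, catalyst. The basis is B = [[3,5],[2,1]] with det -7.
Per unit increase in cooling, x* moves by d = (-0.1429, 0.2857).
The basis stays optimal until solvent B reaches 0; allowable increase = 231 kWh.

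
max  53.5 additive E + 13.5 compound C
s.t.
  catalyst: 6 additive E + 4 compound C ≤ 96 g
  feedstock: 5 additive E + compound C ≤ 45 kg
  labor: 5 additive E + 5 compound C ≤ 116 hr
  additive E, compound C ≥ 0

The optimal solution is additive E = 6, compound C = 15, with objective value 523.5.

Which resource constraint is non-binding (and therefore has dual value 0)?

catalyst: 96/96 (binding)
feedstock: 45/45 (binding)
labor: 105/116 (slack 11)
By complementary slackness, a constraint with positive slack has shadow price 0 → labor.

labor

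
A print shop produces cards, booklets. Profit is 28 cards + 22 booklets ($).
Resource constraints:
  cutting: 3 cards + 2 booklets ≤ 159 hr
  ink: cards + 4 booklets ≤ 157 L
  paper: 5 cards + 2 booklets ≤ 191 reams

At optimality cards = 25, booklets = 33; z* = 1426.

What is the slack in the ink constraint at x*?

ink used = 1·25 + 4·33 = 157; slack = 157 − 157 = 0.

0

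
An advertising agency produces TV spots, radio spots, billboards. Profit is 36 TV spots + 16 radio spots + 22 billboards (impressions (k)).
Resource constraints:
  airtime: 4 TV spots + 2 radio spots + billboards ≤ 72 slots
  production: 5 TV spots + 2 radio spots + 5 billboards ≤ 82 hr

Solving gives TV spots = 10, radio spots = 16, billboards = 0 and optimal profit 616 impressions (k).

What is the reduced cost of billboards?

-2

Both airtime and production are binding at x*.
The binding rows give the dual system: 4·y_airtime + 5·y_production = 36 and 2·y_airtime + 2·y_production = 16.
→ y_airtime = 4 and y_production = 4.
Reduced cost of billboards: c₃ − yᵀa₃ = 22 − (4·1 + 4·5) = 22 − 24 = -2.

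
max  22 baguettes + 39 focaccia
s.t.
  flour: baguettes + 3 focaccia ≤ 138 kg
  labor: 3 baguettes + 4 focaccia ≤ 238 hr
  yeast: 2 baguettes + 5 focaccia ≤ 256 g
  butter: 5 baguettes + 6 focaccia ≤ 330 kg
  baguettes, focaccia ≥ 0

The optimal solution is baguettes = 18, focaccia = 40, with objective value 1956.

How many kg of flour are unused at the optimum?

flour used = 1·18 + 3·40 = 138; slack = 138 − 138 = 0.

0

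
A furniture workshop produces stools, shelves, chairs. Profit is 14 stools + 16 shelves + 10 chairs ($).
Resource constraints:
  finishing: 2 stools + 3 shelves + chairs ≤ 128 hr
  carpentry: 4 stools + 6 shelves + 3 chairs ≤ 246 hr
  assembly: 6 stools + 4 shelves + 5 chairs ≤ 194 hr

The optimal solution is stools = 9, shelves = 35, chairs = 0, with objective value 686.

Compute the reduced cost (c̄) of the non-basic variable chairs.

-1

Check each constraint at x*: finishing 123/128 (slack 5); carpentry 246/246 (tight); assembly 194/194 (tight).
Slack constraints have shadow price 0 (complementary slackness).
From A_Bᵀ y = c: 4·y_carpentry + 6·y_assembly = 14; 6·y_carpentry + 4·y_assembly = 16.
→ y_carpentry = 2 and y_assembly = 1.
Reduced cost of chairs: c₃ − yᵀa₃ = 10 − (2·3 + 1·5) = 10 − 11 = -1.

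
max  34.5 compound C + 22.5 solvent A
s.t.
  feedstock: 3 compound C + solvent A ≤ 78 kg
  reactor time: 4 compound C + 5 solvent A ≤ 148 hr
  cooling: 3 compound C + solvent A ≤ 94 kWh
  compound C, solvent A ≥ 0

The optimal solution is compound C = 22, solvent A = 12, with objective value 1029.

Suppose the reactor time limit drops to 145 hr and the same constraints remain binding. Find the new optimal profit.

1020

Check each constraint at x*: feedstock 78/78 (tight); reactor time 148/148 (tight); cooling 78/94 (slack 16).
By complementary slackness, y = 0 for the non-binding constraint.
Dual feasibility on the basic columns requires 3·y_feedstock + 4·y_reactor time = 34.5, 1·y_feedstock + 5·y_reactor time = 22.5.
Solving: y_feedstock = 7.5, y_reactor time = 3.
Δz = y_reactor time·Δb = 3 × (-3) = -9, so new z* = 1029 − 9 = 1020.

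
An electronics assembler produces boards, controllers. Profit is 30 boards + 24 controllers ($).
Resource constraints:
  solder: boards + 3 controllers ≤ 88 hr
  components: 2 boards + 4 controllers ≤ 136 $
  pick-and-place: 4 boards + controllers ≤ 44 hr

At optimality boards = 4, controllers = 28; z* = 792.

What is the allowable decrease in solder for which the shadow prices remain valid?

Binding constraints: solder, pick-and-place. The basis is B = [[1,3],[4,1]] with det -11.
Per unit decrease in solder, x* moves by d = (0.0909, -0.3636).
The basis stays optimal until controllers reaches 0; allowable decrease = 77 hr.

77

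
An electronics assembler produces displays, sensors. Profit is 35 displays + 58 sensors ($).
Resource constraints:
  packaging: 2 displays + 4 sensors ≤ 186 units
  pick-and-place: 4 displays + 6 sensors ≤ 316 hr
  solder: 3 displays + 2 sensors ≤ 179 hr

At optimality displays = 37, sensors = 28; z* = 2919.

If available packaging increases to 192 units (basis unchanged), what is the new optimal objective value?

2952

Binding: packaging and pick-and-place. Non-binding: solder (12 unused).
Slack constraints have shadow price 0 (complementary slackness).
Dual feasibility on the basic columns requires 2·y_packaging + 4·y_pick-and-place = 35, 4·y_packaging + 6·y_pick-and-place = 58.
This yields shadow prices y_packaging = 5.5, y_pick-and-place = 6.
Δz = y_packaging·Δb = 5.5 × (6) = 33, so new z* = 2919 + 33 = 2952.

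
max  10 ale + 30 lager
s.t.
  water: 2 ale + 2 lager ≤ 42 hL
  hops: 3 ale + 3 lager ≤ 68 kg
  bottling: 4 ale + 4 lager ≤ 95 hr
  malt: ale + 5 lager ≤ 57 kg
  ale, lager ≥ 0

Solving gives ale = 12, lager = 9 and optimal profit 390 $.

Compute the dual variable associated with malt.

5

Check each constraint at x*: water 42/42 (tight); hops 63/68 (slack 5); bottling 84/95 (slack 11); malt 57/57 (tight).
Slack constraints have shadow price 0 (complementary slackness).
From A_Bᵀ y = c: 2·y_water + 1·y_malt = 10; 2·y_water + 5·y_malt = 30.
→ y_water = 2.5 and y_malt = 5.
Shadow price of malt = 5.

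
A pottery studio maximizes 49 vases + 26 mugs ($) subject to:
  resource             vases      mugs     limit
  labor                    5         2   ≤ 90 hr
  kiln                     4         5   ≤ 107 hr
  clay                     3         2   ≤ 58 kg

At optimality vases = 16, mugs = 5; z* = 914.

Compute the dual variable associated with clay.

8

Check each constraint at x*: labor 90/90 (tight); kiln 89/107 (slack 18); clay 58/58 (tight).
Slack constraints have shadow price 0 (complementary slackness).
The binding rows give the dual system: 5·y_labor + 3·y_clay = 49 and 2·y_labor + 2·y_clay = 26.
→ y_labor = 5 and y_clay = 8.
Shadow price of clay = 8.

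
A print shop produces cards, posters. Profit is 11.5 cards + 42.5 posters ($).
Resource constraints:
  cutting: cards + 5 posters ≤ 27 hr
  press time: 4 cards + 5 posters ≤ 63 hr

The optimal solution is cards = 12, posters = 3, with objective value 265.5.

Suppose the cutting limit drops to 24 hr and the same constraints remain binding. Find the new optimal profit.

243

Both cutting and press time are binding at x*.
The binding rows give the dual system: 1·y_cutting + 4·y_press time = 11.5 and 5·y_cutting + 5·y_press time = 42.5.
This yields shadow prices y_cutting = 7.5, y_press time = 1.
Δz = y_cutting·Δb = 7.5 × (-3) = -22.5, so new z* = 265.5 − 22.5 = 243.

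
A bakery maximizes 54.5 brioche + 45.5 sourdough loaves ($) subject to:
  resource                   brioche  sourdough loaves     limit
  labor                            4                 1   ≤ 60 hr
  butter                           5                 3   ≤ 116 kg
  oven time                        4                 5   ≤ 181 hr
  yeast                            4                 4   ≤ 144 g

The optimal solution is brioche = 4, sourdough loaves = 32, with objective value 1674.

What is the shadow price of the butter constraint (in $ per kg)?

At the optimum: labor uses 48 of 60 (slack = 12); butter uses 116 of 116 (binding); oven time uses 176 of 181 (slack = 5); yeast uses 144 of 144 (binding).
Since labor, oven time are not tight, their duals are 0.
Dual feasibility on the basic columns requires 5·y_butter + 4·y_yeast = 54.5, 3·y_butter + 4·y_yeast = 45.5.
This yields shadow prices y_butter = 4.5, y_yeast = 8.
Shadow price of butter = 4.5.

4.5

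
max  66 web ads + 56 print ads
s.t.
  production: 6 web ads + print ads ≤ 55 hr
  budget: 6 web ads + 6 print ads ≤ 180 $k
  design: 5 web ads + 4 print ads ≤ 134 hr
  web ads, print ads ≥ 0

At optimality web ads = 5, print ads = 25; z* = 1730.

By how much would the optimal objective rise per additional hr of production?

2

Check each constraint at x*: production 55/55 (tight); budget 180/180 (tight); design 125/134 (slack 9).
Slack constraints have shadow price 0 (complementary slackness).
Dual feasibility on the basic columns requires 6·y_production + 6·y_budget = 66, 1·y_production + 6·y_budget = 56.
This yields shadow prices y_production = 2, y_budget = 9.
Shadow price of production = 2.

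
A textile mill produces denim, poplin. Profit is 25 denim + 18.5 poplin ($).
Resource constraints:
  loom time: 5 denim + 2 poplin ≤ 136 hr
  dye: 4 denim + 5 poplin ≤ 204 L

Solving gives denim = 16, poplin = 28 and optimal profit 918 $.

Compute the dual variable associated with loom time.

Both loom time and dye are binding at x*.
Dual feasibility on the basic columns requires 5·y_loom time + 4·y_dye = 25, 2·y_loom time + 5·y_dye = 18.5.
→ y_loom time = 3 and y_dye = 2.5.
Shadow price of loom time = 3.

3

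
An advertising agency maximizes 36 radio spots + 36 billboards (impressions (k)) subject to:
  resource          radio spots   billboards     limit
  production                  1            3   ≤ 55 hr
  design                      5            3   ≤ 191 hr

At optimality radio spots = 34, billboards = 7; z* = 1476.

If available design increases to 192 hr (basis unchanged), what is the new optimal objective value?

1482

Check each constraint at x*: production 55/55 (tight); design 191/191 (tight).
The binding rows give the dual system: 1·y_production + 5·y_design = 36 and 3·y_production + 3·y_design = 36.
Solving: y_production = 6, y_design = 6.
Δz = y_design·Δb = 6 × (1) = 6, so new z* = 1476 + 6 = 1482.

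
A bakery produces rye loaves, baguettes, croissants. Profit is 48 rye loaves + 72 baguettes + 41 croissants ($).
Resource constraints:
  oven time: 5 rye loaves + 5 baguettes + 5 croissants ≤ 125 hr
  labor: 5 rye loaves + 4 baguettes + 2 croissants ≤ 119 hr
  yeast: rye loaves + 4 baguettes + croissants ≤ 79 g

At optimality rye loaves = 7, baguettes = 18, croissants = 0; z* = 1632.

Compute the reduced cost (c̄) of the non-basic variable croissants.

At the optimum: oven time uses 125 of 125 (binding); labor uses 107 of 119 (slack = 12); yeast uses 79 of 79 (binding).
Slack constraints have shadow price 0 (complementary slackness).
The binding rows give the dual system: 5·y_oven time + 1·y_yeast = 48 and 5·y_oven time + 4·y_yeast = 72.
Solving: y_oven time = 8, y_yeast = 8.
Reduced cost of croissants: c₃ − yᵀa₃ = 41 − (8·5 + 8·1) = 41 − 48 = -7.

-7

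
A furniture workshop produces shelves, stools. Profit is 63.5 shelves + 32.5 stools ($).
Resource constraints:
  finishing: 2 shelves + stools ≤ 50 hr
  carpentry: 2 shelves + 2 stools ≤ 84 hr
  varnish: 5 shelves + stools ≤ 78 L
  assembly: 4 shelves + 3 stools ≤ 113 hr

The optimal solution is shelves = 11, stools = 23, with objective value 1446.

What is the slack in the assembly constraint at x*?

assembly used = 4·11 + 3·23 = 113; slack = 113 − 113 = 0.

0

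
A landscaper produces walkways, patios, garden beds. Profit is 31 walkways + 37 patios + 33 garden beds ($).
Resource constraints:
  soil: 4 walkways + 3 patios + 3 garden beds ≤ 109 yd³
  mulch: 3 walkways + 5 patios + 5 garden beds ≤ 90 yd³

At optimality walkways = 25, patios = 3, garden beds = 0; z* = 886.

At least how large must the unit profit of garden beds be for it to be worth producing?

Both soil and mulch are binding at x*.
The binding rows give the dual system: 4·y_soil + 3·y_mulch = 31 and 3·y_soil + 5·y_mulch = 37.
→ y_soil = 4 and y_mulch = 5.
garden beds enters the basis when its profit ≥ yᵀa₃ = 4·3 + 5·5 = 37.

37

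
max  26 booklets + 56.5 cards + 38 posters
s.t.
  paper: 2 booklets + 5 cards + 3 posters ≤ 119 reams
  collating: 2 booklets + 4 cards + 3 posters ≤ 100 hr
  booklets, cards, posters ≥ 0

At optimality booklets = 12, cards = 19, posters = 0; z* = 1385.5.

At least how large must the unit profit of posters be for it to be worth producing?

39

Both paper and collating are binding at x*.
From A_Bᵀ y = c: 2·y_paper + 2·y_collating = 26; 5·y_paper + 4·y_collating = 56.5.
This yields shadow prices y_paper = 4.5, y_collating = 8.5.
posters enters the basis when its profit ≥ yᵀa₃ = 4.5·3 + 8.5·3 = 39.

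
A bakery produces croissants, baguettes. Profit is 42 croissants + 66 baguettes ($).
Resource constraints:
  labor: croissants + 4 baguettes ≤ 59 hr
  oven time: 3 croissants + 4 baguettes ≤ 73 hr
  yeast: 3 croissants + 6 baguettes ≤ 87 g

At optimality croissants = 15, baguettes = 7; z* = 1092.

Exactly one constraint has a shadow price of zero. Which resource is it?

labor: 43/59 (slack 16)
oven time: 73/73 (binding)
yeast: 87/87 (binding)
By complementary slackness, a constraint with positive slack has shadow price 0 → labor.

labor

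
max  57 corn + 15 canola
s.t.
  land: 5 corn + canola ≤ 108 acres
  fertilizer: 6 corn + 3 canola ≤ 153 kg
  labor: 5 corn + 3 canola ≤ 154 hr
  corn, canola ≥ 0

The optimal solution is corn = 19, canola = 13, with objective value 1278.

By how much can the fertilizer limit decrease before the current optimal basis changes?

Binding constraints: land, fertilizer. The basis is B = [[5,1],[6,3]] with det 9.
Per unit decrease in fertilizer, x* moves by d = (0.1111, -0.5556).
The basis stays optimal until canola reaches 0; allowable decrease = 23.4 kg.

23.4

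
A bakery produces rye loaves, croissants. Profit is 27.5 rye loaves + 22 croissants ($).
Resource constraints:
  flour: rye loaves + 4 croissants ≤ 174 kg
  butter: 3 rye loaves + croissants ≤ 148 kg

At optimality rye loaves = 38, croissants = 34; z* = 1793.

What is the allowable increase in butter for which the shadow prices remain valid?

Binding constraints: flour, butter. The basis is B = [[1,4],[3,1]] with det -11.
Per unit increase in butter, x* moves by d = (0.3636, -0.0909).
The basis stays optimal until croissants reaches 0; allowable increase = 374 kg.

374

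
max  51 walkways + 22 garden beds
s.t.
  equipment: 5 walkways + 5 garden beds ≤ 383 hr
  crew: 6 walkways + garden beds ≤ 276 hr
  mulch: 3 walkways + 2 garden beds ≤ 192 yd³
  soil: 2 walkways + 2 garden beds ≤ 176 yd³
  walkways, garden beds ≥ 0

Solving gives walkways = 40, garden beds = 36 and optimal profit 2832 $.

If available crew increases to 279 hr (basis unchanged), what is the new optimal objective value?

At the optimum: equipment uses 380 of 383 (slack = 3); crew uses 276 of 276 (binding); mulch uses 192 of 192 (binding); soil uses 152 of 176 (slack = 24).
By complementary slackness, y = 0 for the non-binding constraints.
From A_Bᵀ y = c: 6·y_crew + 3·y_mulch = 51; 1·y_crew + 2·y_mulch = 22.
This yields shadow prices y_crew = 4, y_mulch = 9.
Δz = y_crew·Δb = 4 × (3) = 12, so new z* = 2832 + 12 = 2844.

2844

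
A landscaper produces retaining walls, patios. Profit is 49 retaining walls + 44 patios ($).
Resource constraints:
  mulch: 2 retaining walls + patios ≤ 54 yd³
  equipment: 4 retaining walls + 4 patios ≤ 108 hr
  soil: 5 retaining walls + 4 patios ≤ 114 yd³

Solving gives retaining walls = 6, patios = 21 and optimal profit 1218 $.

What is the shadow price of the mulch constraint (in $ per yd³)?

0

Binding: equipment and soil. Non-binding: mulch (21 unused).
Slack constraints have shadow price 0 (complementary slackness).
The binding rows give the dual system: 4·y_equipment + 5·y_soil = 49 and 4·y_equipment + 4·y_soil = 44.
This yields shadow prices y_equipment = 6, y_soil = 5.
Shadow price of mulch = 0.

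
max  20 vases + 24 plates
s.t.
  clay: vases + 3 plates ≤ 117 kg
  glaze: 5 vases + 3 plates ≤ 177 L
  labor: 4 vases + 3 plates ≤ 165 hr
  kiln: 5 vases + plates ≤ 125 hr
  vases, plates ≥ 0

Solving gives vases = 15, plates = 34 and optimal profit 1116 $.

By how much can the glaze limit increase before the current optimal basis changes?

Binding constraints: clay, glaze. The basis is B = [[1,3],[5,3]] with det -12.
Per unit increase in glaze, x* moves by d = (0.25, -0.0833).
The basis stays optimal until labor becomes binding; allowable increase = 4 L.

4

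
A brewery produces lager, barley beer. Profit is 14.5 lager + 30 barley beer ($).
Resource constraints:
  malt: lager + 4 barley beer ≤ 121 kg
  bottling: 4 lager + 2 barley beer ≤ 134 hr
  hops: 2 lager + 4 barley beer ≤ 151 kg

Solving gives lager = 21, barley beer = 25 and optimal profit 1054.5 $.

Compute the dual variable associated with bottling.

At the optimum: malt uses 121 of 121 (binding); bottling uses 134 of 134 (binding); hops uses 142 of 151 (slack = 9).
Slack constraints have shadow price 0 (complementary slackness).
Dual feasibility on the basic columns requires 1·y_malt + 4·y_bottling = 14.5, 4·y_malt + 2·y_bottling = 30.
This yields shadow prices y_malt = 6.5, y_bottling = 2.
Shadow price of bottling = 2.

2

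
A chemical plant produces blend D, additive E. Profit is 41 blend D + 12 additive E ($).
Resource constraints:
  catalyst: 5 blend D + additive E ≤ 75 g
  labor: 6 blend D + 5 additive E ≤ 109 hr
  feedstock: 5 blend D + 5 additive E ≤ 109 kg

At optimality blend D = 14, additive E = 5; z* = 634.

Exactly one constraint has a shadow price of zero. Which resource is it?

feedstock

catalyst: 75/75 (binding)
labor: 109/109 (binding)
feedstock: 95/109 (slack 14)
By complementary slackness, a constraint with positive slack has shadow price 0 → feedstock.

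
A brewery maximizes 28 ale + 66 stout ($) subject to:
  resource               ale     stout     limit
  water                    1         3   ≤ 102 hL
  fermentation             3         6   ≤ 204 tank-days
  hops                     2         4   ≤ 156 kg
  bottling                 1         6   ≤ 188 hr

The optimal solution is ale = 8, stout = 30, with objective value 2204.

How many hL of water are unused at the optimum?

water used = 1·8 + 3·30 = 98; slack = 102 − 98 = 4.

4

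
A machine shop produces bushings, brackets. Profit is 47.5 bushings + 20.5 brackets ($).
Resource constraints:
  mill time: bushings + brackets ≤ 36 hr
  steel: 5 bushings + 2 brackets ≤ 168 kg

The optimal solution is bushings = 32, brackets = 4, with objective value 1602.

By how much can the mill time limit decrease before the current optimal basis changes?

2.4

Binding constraints: mill time, steel. The basis is B = [[1,1],[5,2]] with det -3.
Per unit decrease in mill time, x* moves by d = (0.6667, -1.6667).
The basis stays optimal until brackets reaches 0; allowable decrease = 2.4 hr.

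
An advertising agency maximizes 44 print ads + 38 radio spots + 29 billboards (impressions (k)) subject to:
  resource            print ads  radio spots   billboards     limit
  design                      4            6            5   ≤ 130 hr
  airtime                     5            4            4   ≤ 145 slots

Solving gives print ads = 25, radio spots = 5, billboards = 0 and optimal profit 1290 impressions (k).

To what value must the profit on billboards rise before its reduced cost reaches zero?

37

Both design and airtime are binding at x*.
The binding rows give the dual system: 4·y_design + 5·y_airtime = 44 and 6·y_design + 4·y_airtime = 38.
This yields shadow prices y_design = 1, y_airtime = 8.
billboards enters the basis when its profit ≥ yᵀa₃ = 1·5 + 8·4 = 37.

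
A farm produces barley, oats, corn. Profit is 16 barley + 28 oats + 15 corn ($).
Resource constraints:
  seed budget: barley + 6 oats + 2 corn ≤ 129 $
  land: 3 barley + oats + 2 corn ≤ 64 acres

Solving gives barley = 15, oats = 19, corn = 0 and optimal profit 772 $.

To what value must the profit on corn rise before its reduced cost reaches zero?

16

At the optimum: seed budget uses 129 of 129 (binding); land uses 64 of 64 (binding).
Dual feasibility on the basic columns requires 1·y_seed budget + 3·y_land = 16, 6·y_seed budget + 1·y_land = 28.
Solving: y_seed budget = 4, y_land = 4.
corn enters the basis when its profit ≥ yᵀa₃ = 4·2 + 4·2 = 16.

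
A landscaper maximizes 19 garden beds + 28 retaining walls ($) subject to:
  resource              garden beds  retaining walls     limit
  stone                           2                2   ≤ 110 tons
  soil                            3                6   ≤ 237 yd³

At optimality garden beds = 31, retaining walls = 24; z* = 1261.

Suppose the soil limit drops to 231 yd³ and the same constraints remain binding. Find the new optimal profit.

1243

Check each constraint at x*: stone 110/110 (tight); soil 237/237 (tight).
From A_Bᵀ y = c: 2·y_stone + 3·y_soil = 19; 2·y_stone + 6·y_soil = 28.
Solving: y_stone = 5, y_soil = 3.
Δz = y_soil·Δb = 3 × (-6) = -18, so new z* = 1261 − 18 = 1243.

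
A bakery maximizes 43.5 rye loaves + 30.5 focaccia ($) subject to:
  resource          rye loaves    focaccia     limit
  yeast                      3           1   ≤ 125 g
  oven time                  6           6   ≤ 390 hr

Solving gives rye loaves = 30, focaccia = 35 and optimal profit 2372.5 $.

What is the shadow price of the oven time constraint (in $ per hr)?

At the optimum: yeast uses 125 of 125 (binding); oven time uses 390 of 390 (binding).
From A_Bᵀ y = c: 3·y_yeast + 6·y_oven time = 43.5; 1·y_yeast + 6·y_oven time = 30.5.
This yields shadow prices y_yeast = 6.5, y_oven time = 4.
Shadow price of oven time = 4.

4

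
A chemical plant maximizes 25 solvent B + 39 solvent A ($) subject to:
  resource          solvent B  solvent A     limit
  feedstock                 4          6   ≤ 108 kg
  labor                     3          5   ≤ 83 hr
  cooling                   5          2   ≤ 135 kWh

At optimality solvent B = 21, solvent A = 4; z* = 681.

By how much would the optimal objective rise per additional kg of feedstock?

4

Binding: feedstock and labor. Non-binding: cooling (22 unused).
Slack constraints have shadow price 0 (complementary slackness).
From A_Bᵀ y = c: 4·y_feedstock + 3·y_labor = 25; 6·y_feedstock + 5·y_labor = 39.
→ y_feedstock = 4 and y_labor = 3.
Shadow price of feedstock = 4.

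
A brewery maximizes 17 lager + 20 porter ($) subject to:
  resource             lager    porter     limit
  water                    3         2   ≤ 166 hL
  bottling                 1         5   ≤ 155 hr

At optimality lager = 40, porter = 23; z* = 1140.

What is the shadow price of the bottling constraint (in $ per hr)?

2

Both water and bottling are binding at x*.
The binding rows give the dual system: 3·y_water + 1·y_bottling = 17 and 2·y_water + 5·y_bottling = 20.
→ y_water = 5 and y_bottling = 2.
Shadow price of bottling = 2.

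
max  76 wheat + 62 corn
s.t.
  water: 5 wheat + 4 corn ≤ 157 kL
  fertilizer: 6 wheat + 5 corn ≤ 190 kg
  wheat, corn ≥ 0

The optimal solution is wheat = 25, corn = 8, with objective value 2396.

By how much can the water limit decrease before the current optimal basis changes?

Binding constraints: water, fertilizer. The basis is B = [[5,4],[6,5]] with det 1.
Per unit decrease in water, x* moves by d = (-5, 6).
The basis stays optimal until wheat reaches 0; allowable decrease = 5 kL.

5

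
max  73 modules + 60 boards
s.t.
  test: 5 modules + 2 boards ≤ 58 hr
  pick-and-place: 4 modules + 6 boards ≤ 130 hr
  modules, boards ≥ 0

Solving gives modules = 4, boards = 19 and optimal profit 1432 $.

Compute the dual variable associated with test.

Check each constraint at x*: test 58/58 (tight); pick-and-place 130/130 (tight).
From A_Bᵀ y = c: 5·y_test + 4·y_pick-and-place = 73; 2·y_test + 6·y_pick-and-place = 60.
→ y_test = 9 and y_pick-and-place = 7.
Shadow price of test = 9.

9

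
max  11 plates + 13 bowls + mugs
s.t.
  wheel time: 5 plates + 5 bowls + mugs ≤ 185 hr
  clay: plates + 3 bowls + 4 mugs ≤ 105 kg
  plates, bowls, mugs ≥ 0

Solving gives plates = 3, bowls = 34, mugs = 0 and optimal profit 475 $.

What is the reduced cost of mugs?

-5

Both wheel time and clay are binding at x*.
From A_Bᵀ y = c: 5·y_wheel time + 1·y_clay = 11; 5·y_wheel time + 3·y_clay = 13.
This yields shadow prices y_wheel time = 2, y_clay = 1.
Reduced cost of mugs: c₃ − yᵀa₃ = 1 − (2·1 + 1·4) = 1 − 6 = -5.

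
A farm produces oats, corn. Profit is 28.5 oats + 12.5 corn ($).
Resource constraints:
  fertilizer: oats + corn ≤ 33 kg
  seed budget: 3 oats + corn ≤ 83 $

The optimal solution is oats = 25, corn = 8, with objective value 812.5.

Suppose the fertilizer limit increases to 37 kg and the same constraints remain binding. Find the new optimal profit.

830.5

Check each constraint at x*: fertilizer 33/33 (tight); seed budget 83/83 (tight).
Dual feasibility on the basic columns requires 1·y_fertilizer + 3·y_seed budget = 28.5, 1·y_fertilizer + 1·y_seed budget = 12.5.
Solving: y_fertilizer = 4.5, y_seed budget = 8.
Δz = y_fertilizer·Δb = 4.5 × (4) = 18, so new z* = 812.5 + 18 = 830.5.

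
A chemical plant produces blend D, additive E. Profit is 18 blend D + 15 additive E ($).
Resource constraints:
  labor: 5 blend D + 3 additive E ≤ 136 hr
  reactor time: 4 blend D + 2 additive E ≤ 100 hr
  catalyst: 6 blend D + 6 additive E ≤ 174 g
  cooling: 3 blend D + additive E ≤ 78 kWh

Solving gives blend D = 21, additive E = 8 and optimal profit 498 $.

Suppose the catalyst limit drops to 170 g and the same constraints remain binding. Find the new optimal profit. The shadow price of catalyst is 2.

490

Δb = -4, so new z* = 498 + (2)·(-4) = 498 − 8 = 490.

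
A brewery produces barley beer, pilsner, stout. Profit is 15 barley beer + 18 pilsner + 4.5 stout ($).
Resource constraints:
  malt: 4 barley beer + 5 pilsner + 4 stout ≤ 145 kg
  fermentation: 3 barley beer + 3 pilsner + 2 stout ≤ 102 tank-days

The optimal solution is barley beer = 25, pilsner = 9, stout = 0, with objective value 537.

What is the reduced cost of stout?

At the optimum: malt uses 145 of 145 (binding); fermentation uses 102 of 102 (binding).
Dual feasibility on the basic columns requires 4·y_malt + 3·y_fermentation = 15, 5·y_malt + 3·y_fermentation = 18.
Solving: y_malt = 3, y_fermentation = 1.
Reduced cost of stout: c₃ − yᵀa₃ = 4.5 − (3·4 + 1·2) = 4.5 − 14 = -9.5.

-9.5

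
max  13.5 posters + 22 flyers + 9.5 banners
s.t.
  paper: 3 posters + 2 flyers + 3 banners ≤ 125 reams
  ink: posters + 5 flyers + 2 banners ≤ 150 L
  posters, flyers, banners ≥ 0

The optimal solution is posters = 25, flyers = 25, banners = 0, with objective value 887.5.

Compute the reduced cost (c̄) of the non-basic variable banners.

At the optimum: paper uses 125 of 125 (binding); ink uses 150 of 150 (binding).
From A_Bᵀ y = c: 3·y_paper + 1·y_ink = 13.5; 2·y_paper + 5·y_ink = 22.
This yields shadow prices y_paper = 3.5, y_ink = 3.
Reduced cost of banners: c₃ − yᵀa₃ = 9.5 − (3.5·3 + 3·2) = 9.5 − 16.5 = -7.

-7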